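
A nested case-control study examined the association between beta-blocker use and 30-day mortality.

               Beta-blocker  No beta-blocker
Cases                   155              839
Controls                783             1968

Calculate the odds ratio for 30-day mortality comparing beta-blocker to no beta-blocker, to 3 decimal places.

Reading the table with exposure as columns: a = 155 (Beta-blocker, case), b = 783 (Beta-blocker, non-case), c = 839 (No beta-blocker, case), d = 1968.
OR = (a·d)/(b·c) = (155 × 1968) / (783 × 839) = 305040 / 656937 = 0.46434
Exposure is associated with lower odds of 30-day mortality (OR = 0.46 < 1).

0.464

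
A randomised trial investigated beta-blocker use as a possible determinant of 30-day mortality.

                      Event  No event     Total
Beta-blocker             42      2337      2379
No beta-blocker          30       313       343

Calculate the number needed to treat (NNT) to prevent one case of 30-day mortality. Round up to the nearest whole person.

Risk in treated group = 42/2379 = 0.01765; risk in control = 30/343 = 0.08746.
Absolute risk reduction = 0.08746 − 0.01765 = 0.06981
NNT = 1 / ARR = 1 / 0.06981 = 14.325 → round up → 15

15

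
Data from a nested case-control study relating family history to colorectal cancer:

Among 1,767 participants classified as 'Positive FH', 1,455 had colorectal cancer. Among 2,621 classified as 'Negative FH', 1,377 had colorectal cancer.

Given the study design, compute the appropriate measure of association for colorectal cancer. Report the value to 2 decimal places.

From the description: a = 1455, b = 312, c = 1377, d = 1244.
This is a nested case-control study: participants were sampled on outcome status, so risks in the source population cannot be estimated directly — relative risk is not valid here. The odds ratio is the appropriate measure.
OR = (a·d)/(b·c) = (1455 × 1244) / (312 × 1377) = 1810020 / 429624 = 4.21303

4.21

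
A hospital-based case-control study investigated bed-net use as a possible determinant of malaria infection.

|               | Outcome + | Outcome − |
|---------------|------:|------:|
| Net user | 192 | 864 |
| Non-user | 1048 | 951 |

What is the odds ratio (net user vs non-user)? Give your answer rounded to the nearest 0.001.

Cells: a = 192, b = 864, c = 1048, d = 951.
OR = (a·d)/(b·c) = (192 × 951) / (864 × 1048) = 182592 / 905472 = 0.20165
Exposure is associated with lower odds of malaria infection (OR = 0.20 < 1).

0.202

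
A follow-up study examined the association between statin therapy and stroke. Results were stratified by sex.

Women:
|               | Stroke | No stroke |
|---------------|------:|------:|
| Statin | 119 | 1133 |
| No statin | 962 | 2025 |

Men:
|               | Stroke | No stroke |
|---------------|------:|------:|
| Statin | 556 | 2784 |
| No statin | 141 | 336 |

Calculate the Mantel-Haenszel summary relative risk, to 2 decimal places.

RR_MH = Σ(aᵢ·n₀ᵢ/nᵢ) / Σ(cᵢ·n₁ᵢ/nᵢ), with n₁ᵢ = aᵢ+bᵢ (exposed), n₀ᵢ = cᵢ+dᵢ (unexposed), nᵢ = n₁ᵢ+n₀ᵢ.
Stratum 1 (Women): n₁ = 1252, n₀ = 2987, n = 4239; a·n₀/n = 119·2987/4239 = 83.8530; c·n₁/n = 962·1252/4239 = 284.1293
Stratum 2 (Men): n₁ = 3340, n₀ = 477, n = 3817; a·n₀/n = 556·477/3817 = 69.4818; c·n₁/n = 141·3340/3817 = 123.3796
RR_MH = (83.8530 + 69.4818) / (284.1293 + 123.3796) = 153.3348 / 407.5089 = 0.37627

0.38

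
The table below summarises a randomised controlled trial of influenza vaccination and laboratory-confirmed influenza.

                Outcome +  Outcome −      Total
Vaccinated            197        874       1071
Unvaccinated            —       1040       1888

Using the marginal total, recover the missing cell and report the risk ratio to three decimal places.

0.410

The missing cell is in the unexposed row: 1888 − 1040 = 848.
So a = 197, b = 874, c = 848, d = 1040.
RR = [a/(a+b)] / [c/(c+d)] = (197/1071) / (848/1888) = 0.18394/0.44915 = 0.40953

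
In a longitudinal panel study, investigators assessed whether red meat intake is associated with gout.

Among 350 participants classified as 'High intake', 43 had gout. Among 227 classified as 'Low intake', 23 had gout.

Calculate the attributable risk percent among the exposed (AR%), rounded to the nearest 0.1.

From the description: a = 43, b = 307, c = 23, d = 204.
Risk in exposed = 43/350 = 0.12286; risk in unexposed = 23/227 = 0.10132.
RR = 0.12286/0.10132 = 1.21255
AR% = (RR − 1)/RR × 100 = (1.21255 − 1)/1.21255 × 100 = 17.5289%

17.5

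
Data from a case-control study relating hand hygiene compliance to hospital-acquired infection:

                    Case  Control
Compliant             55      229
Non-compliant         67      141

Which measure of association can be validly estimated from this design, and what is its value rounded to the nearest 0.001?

Cells: a = 55, b = 229, c = 67, d = 141.
This is a case-control study: participants were sampled on outcome status, so risks in the source population cannot be estimated directly — relative risk is not valid here. The odds ratio is the appropriate measure.
OR = (a·d)/(b·c) = (55 × 141) / (229 × 67) = 7755 / 15343 = 0.50544

0.505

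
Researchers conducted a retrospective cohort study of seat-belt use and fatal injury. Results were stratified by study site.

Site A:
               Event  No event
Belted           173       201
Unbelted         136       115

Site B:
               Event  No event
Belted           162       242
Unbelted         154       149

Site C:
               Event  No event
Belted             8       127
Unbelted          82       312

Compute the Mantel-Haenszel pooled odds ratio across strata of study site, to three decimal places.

OR_MH = Σ(aᵢdᵢ/nᵢ) / Σ(bᵢcᵢ/nᵢ), where nᵢ is the stratum total.
Stratum 1 (Site A): n = 625; a·d/n = 173·115/625 = 31.8320; b·c/n = 201·136/625 = 43.7376
Stratum 2 (Site B): n = 707; a·d/n = 162·149/707 = 34.1414; b·c/n = 242·154/707 = 52.7129
Stratum 3 (Site C): n = 529; a·d/n = 8·312/529 = 4.7183; b·c/n = 127·82/529 = 19.6862
OR_MH = (31.8320 + 34.1414 + 4.7183) / (43.7376 + 52.7129 + 19.6862) = 70.6918 / 116.1367 = 0.60869

0.609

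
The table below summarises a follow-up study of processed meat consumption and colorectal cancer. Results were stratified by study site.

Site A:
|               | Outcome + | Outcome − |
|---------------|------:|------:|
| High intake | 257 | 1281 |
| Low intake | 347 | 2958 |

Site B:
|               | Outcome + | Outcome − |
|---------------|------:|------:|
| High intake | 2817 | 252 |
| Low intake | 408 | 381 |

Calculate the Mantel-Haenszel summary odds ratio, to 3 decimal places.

3.674

OR_MH = Σ(aᵢdᵢ/nᵢ) / Σ(bᵢcᵢ/nᵢ), where nᵢ is the stratum total.
Stratum 1 (Site A): n = 4843; a·d/n = 257·2958/4843 = 156.9701; b·c/n = 1281·347/4843 = 91.7834
Stratum 2 (Site B): n = 3858; a·d/n = 2817·381/3858 = 278.1952; b·c/n = 252·408/3858 = 26.6501
OR_MH = (156.9701 + 278.1952) / (91.7834 + 26.6501) = 435.1652 / 118.4335 = 3.67434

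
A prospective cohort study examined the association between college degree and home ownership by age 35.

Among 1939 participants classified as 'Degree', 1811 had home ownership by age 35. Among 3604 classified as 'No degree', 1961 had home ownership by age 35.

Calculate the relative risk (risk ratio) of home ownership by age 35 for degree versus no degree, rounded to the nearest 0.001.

1.717

From the description: a = 1811, b = 128, c = 1961, d = 1643.
Risk in exposed = 1811/1939 = 0.93399; risk in unexposed = 1961/3604 = 0.54412.
RR = 0.93399 / 0.54412 = 1.71652
The risk among the exposed is 1.72 times that among the unexposed.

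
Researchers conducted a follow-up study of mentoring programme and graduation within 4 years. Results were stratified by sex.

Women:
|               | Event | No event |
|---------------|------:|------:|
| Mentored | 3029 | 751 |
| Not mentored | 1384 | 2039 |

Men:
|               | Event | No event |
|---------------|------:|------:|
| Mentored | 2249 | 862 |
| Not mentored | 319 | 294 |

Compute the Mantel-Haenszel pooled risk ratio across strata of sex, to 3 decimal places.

RR_MH = Σ(aᵢ·n₀ᵢ/nᵢ) / Σ(cᵢ·n₁ᵢ/nᵢ), with n₁ᵢ = aᵢ+bᵢ (exposed), n₀ᵢ = cᵢ+dᵢ (unexposed), nᵢ = n₁ᵢ+n₀ᵢ.
Stratum 1 (Women): n₁ = 3780, n₀ = 3423, n = 7203; a·n₀/n = 3029·3423/7203 = 1439.4373; c·n₁/n = 1384·3780/7203 = 726.2974
Stratum 2 (Men): n₁ = 3111, n₀ = 613, n = 3724; a·n₀/n = 2249·613/3724 = 370.2033; c·n₁/n = 319·3111/3724 = 266.4901
RR_MH = (1439.4373 + 370.2033) / (726.2974 + 266.4901) = 1809.6406 / 992.7874 = 1.82279

1.823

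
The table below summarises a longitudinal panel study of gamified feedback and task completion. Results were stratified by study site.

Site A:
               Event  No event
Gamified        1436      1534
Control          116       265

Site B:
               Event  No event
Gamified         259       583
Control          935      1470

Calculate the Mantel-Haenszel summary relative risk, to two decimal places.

RR_MH = Σ(aᵢ·n₀ᵢ/nᵢ) / Σ(cᵢ·n₁ᵢ/nᵢ), with n₁ᵢ = aᵢ+bᵢ (exposed), n₀ᵢ = cᵢ+dᵢ (unexposed), nᵢ = n₁ᵢ+n₀ᵢ.
Stratum 1 (Site A): n₁ = 2970, n₀ = 381, n = 3351; a·n₀/n = 1436·381/3351 = 163.2695; c·n₁/n = 116·2970/3351 = 102.8111
Stratum 2 (Site B): n₁ = 842, n₀ = 2405, n = 3247; a·n₀/n = 259·2405/3247 = 191.8371; c·n₁/n = 935·842/3247 = 242.4607
RR_MH = (163.2695 + 191.8371) / (102.8111 + 242.4607) = 355.1066 / 345.2718 = 1.02848

1.03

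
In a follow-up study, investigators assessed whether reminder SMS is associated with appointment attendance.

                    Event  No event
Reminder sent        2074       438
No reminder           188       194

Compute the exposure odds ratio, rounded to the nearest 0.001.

4.886

Cells: a = 2074, b = 438, c = 188, d = 194.
OR = (a·d)/(b·c) = (2074 × 194) / (438 × 188) = 402356 / 82344 = 4.88628
The odds of appointment attendance are about 4.89 times as high in the reminder sent group.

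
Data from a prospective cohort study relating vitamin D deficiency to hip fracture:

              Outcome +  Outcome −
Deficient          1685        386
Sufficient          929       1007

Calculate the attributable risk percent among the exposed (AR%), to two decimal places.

41.02

Cells: a = 1685, b = 386, c = 929, d = 1007.
Risk in exposed = 1685/2071 = 0.81362; risk in unexposed = 929/1936 = 0.47986.
RR = 0.81362/0.47986 = 1.69555
AR% = (RR − 1)/RR × 100 = (1.69555 − 1)/1.69555 × 100 = 41.0219%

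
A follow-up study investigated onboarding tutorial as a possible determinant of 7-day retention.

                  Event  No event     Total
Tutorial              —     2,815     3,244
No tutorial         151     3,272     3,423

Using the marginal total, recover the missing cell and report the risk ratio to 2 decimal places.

3.00

The missing cell is in the exposed row: 3244 − 2815 = 429.
So a = 429, b = 2815, c = 151, d = 3272.
RR = [a/(a+b)] / [c/(c+d)] = (429/3244) / (151/3423) = 0.13224/0.04411 = 2.99783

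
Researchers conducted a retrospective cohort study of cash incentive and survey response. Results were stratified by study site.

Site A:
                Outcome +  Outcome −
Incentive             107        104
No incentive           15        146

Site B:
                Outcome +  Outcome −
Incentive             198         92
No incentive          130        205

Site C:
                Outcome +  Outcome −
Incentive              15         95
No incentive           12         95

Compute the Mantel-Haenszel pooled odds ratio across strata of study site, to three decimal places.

3.971

OR_MH = Σ(aᵢdᵢ/nᵢ) / Σ(bᵢcᵢ/nᵢ), where nᵢ is the stratum total.
Stratum 1 (Site A): n = 372; a·d/n = 107·146/372 = 41.9946; b·c/n = 104·15/372 = 4.1935
Stratum 2 (Site B): n = 625; a·d/n = 198·205/625 = 64.9440; b·c/n = 92·130/625 = 19.1360
Stratum 3 (Site C): n = 217; a·d/n = 15·95/217 = 6.5668; b·c/n = 95·12/217 = 5.2535
OR_MH = (41.9946 + 64.9440 + 6.5668) / (4.1935 + 19.1360 + 5.2535) = 113.5054 / 28.5830 = 3.97108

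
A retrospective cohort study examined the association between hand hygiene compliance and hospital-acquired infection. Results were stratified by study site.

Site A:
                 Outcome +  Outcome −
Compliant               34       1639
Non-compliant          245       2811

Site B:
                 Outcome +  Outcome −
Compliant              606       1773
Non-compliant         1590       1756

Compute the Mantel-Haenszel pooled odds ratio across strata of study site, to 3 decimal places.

OR_MH = Σ(aᵢdᵢ/nᵢ) / Σ(bᵢcᵢ/nᵢ), where nᵢ is the stratum total.
Stratum 1 (Site A): n = 4729; a·d/n = 34·2811/4729 = 20.2102; b·c/n = 1639·245/4729 = 84.9133
Stratum 2 (Site B): n = 5725; a·d/n = 606·1756/5725 = 185.8753; b·c/n = 1773·1590/5725 = 492.4140
OR_MH = (20.2102 + 185.8753) / (84.9133 + 492.4140) = 206.0855 / 577.3273 = 0.35696

0.357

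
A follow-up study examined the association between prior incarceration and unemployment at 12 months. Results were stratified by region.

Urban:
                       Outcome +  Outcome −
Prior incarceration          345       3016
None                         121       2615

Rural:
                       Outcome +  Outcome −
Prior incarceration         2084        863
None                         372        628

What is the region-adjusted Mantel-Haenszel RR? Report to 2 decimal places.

RR_MH = Σ(aᵢ·n₀ᵢ/nᵢ) / Σ(cᵢ·n₁ᵢ/nᵢ), with n₁ᵢ = aᵢ+bᵢ (exposed), n₀ᵢ = cᵢ+dᵢ (unexposed), nᵢ = n₁ᵢ+n₀ᵢ.
Stratum 1 (Urban): n₁ = 3361, n₀ = 2736, n = 6097; a·n₀/n = 345·2736/6097 = 154.8171; c·n₁/n = 121·3361/6097 = 66.7018
Stratum 2 (Rural): n₁ = 2947, n₀ = 1000, n = 3947; a·n₀/n = 2084·1000/3947 = 527.9959; c·n₁/n = 372·2947/3947 = 277.7512
RR_MH = (154.8171 + 527.9959) / (66.7018 + 277.7512) = 682.8131 / 344.4530 = 1.98231

1.98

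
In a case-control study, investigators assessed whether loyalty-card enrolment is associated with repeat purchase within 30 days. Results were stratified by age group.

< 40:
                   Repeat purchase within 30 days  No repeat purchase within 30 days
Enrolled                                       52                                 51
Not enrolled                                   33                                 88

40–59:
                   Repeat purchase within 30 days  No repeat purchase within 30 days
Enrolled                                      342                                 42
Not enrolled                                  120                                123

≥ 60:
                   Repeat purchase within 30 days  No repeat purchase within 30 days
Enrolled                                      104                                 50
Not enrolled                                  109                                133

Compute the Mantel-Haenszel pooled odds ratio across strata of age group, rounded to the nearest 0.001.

OR_MH = Σ(aᵢdᵢ/nᵢ) / Σ(bᵢcᵢ/nᵢ), where nᵢ is the stratum total.
Stratum 1 (< 40): n = 224; a·d/n = 52·88/224 = 20.4286; b·c/n = 51·33/224 = 7.5134
Stratum 2 (40–59): n = 627; a·d/n = 342·123/627 = 67.0909; b·c/n = 42·120/627 = 8.0383
Stratum 3 (≥ 60): n = 396; a·d/n = 104·133/396 = 34.9293; b·c/n = 50·109/396 = 13.7626
OR_MH = (20.4286 + 67.0909 + 34.9293) / (7.5134 + 8.0383 + 13.7626) = 122.4488 / 29.3143 = 4.17710

4.177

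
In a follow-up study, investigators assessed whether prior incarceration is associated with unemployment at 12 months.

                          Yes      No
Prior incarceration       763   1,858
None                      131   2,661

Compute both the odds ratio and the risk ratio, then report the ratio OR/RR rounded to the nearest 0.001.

1.344

Cells: a = 763, b = 1858, c = 131, d = 2661.
OR = (763·2661)/(1858·131) = 2030343/243398 = 8.34166
Risk in exposed = 763/2621 = 0.29111; risk in unexposed = 131/2792 = 0.04692; RR = 6.20443
OR/RR = 8.34166 / 6.20443 = 1.34447
The outcome is not rare, so the OR lies further from 1 than the RR.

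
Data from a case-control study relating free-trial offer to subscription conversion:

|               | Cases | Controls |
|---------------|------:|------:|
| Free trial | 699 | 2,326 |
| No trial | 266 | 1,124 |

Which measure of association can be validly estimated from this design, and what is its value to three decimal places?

Cells: a = 699, b = 2326, c = 266, d = 1124.
This is a case-control study: participants were sampled on outcome status, so risks in the source population cannot be estimated directly — relative risk is not valid here. The odds ratio is the appropriate measure.
OR = (a·d)/(b·c) = (699 × 1124) / (2326 × 266) = 785676 / 618716 = 1.26985

1.270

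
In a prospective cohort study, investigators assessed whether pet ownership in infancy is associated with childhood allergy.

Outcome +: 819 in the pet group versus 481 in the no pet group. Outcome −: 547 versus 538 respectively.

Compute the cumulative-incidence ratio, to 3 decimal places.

From the description: a = 819, b = 547, c = 481, d = 538.
Risk in exposed = 819/1366 = 0.59956; risk in unexposed = 481/1019 = 0.47203.
RR = 0.59956 / 0.47203 = 1.27017
The risk among the exposed is 1.27 times that among the unexposed.

1.270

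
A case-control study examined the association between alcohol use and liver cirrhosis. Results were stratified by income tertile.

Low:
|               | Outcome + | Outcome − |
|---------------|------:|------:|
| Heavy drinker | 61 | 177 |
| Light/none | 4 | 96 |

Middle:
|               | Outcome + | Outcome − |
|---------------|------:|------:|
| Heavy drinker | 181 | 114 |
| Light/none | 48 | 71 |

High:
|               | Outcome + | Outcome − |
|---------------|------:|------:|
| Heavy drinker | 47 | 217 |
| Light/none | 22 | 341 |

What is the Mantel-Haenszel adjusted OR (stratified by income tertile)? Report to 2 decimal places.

OR_MH = Σ(aᵢdᵢ/nᵢ) / Σ(bᵢcᵢ/nᵢ), where nᵢ is the stratum total.
Stratum 1 (Low): n = 338; a·d/n = 61·96/338 = 17.3254; b·c/n = 177·4/338 = 2.0947
Stratum 2 (Middle): n = 414; a·d/n = 181·71/414 = 31.0411; b·c/n = 114·48/414 = 13.2174
Stratum 3 (High): n = 627; a·d/n = 47·341/627 = 25.5614; b·c/n = 217·22/627 = 7.6140
OR_MH = (17.3254 + 31.0411 + 25.5614) / (2.0947 + 13.2174 + 7.6140) = 73.9279 / 22.9261 = 3.22462

3.22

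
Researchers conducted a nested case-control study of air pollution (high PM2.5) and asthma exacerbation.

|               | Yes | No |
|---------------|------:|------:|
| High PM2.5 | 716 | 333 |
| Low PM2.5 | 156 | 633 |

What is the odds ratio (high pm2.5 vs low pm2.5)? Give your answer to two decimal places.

8.72

Cells: a = 716, b = 333, c = 156, d = 633.
OR = (a·d)/(b·c) = (716 × 633) / (333 × 156) = 453228 / 51948 = 8.72465
The odds of asthma exacerbation are about 8.72 times as high in the high pm2.5 group.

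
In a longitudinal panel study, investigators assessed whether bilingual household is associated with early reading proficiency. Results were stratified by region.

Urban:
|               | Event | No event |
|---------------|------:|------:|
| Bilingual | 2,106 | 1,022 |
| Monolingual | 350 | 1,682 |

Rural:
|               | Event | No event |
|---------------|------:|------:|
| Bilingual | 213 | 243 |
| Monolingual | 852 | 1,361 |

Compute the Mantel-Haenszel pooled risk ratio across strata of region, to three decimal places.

RR_MH = Σ(aᵢ·n₀ᵢ/nᵢ) / Σ(cᵢ·n₁ᵢ/nᵢ), with n₁ᵢ = aᵢ+bᵢ (exposed), n₀ᵢ = cᵢ+dᵢ (unexposed), nᵢ = n₁ᵢ+n₀ᵢ.
Stratum 1 (Urban): n₁ = 3128, n₀ = 2032, n = 5160; a·n₀/n = 2106·2032/5160 = 829.3395; c·n₁/n = 350·3128/5160 = 212.1705
Stratum 2 (Rural): n₁ = 456, n₀ = 2213, n = 2669; a·n₀/n = 213·2213/2669 = 176.6088; c·n₁/n = 852·456/2669 = 145.5646
RR_MH = (829.3395 + 176.6088) / (212.1705 + 145.5646) = 1005.9484 / 357.7352 = 2.81199

2.812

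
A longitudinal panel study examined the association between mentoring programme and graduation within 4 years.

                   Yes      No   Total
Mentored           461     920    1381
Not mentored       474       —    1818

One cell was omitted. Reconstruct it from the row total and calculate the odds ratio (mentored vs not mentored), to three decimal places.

1.421

The missing cell is in the unexposed row: 1818 − 474 = 1344.
So a = 461, b = 920, c = 474, d = 1344.
OR = (a·d)/(b·c) = (461 × 1344) / (920 × 474) = 619584 / 436080 = 1.42080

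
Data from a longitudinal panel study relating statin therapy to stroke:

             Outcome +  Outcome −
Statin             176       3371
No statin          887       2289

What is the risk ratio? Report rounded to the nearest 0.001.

Cells: a = 176, b = 3371, c = 887, d = 2289.
Risk in exposed = 176/3547 = 0.04962; risk in unexposed = 887/3176 = 0.27928.
RR = 0.04962 / 0.27928 = 0.17767
The risk is 82% lower among the exposed than among the unexposed.

0.178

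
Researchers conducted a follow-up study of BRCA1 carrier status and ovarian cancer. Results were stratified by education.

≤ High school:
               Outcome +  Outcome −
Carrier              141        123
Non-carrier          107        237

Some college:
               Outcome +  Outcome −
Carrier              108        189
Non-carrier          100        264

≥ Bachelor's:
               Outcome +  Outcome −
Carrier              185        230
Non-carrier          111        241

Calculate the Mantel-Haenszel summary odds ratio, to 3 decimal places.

OR_MH = Σ(aᵢdᵢ/nᵢ) / Σ(bᵢcᵢ/nᵢ), where nᵢ is the stratum total.
Stratum 1 (≤ High school): n = 608; a·d/n = 141·237/608 = 54.9622; b·c/n = 123·107/608 = 21.6464
Stratum 2 (Some college): n = 661; a·d/n = 108·264/661 = 43.1346; b·c/n = 189·100/661 = 28.5930
Stratum 3 (≥ Bachelor's): n = 767; a·d/n = 185·241/767 = 58.1291; b·c/n = 230·111/767 = 33.2855
OR_MH = (54.9622 + 43.1346 + 58.1291) / (21.6464 + 28.5930 + 33.2855) = 156.2259 / 83.5250 = 1.87041

1.870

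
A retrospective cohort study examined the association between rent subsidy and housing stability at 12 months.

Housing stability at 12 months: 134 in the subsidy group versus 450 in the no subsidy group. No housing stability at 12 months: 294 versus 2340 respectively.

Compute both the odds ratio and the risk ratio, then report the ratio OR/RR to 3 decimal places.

From the description: a = 134, b = 294, c = 450, d = 2340.
OR = (134·2340)/(294·450) = 313560/132300 = 2.37007
Risk in exposed = 134/428 = 0.31308; risk in unexposed = 450/2790 = 0.16129; RR = 1.94112
OR/RR = 2.37007 / 1.94112 = 1.22098
The outcome is not rare, so the OR lies further from 1 than the RR.

1.221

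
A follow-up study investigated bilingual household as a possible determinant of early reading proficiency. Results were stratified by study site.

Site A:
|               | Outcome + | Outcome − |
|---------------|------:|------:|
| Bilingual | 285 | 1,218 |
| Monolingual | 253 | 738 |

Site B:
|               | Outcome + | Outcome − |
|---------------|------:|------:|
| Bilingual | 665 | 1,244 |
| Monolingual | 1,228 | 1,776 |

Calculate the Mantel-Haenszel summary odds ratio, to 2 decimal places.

0.75

OR_MH = Σ(aᵢdᵢ/nᵢ) / Σ(bᵢcᵢ/nᵢ), where nᵢ is the stratum total.
Stratum 1 (Site A): n = 2494; a·d/n = 285·738/2494 = 84.3344; b·c/n = 1218·253/2494 = 123.5581
Stratum 2 (Site B): n = 4913; a·d/n = 665·1776/4913 = 240.3908; b·c/n = 1244·1228/4913 = 310.9367
OR_MH = (84.3344 + 240.3908) / (123.5581 + 310.9367) = 324.7252 / 434.4948 = 0.74736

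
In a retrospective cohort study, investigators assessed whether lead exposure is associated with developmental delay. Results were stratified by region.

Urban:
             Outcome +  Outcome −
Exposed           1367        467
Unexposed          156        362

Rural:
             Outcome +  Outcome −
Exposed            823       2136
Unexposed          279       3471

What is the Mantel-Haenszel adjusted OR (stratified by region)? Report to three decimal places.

5.310

OR_MH = Σ(aᵢdᵢ/nᵢ) / Σ(bᵢcᵢ/nᵢ), where nᵢ is the stratum total.
Stratum 1 (Urban): n = 2352; a·d/n = 1367·362/2352 = 210.3971; b·c/n = 467·156/2352 = 30.9745
Stratum 2 (Rural): n = 6709; a·d/n = 823·3471/6709 = 425.7912; b·c/n = 2136·279/6709 = 88.8275
OR_MH = (210.3971 + 425.7912) / (30.9745 + 88.8275) = 636.1883 / 119.8020 = 5.31033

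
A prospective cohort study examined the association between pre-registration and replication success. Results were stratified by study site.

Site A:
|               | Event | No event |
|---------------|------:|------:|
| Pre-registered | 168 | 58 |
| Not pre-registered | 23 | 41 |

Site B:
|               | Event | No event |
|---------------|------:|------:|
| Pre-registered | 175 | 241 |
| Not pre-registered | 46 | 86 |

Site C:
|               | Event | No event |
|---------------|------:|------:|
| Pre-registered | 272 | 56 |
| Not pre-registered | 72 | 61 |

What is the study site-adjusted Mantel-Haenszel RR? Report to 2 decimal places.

RR_MH = Σ(aᵢ·n₀ᵢ/nᵢ) / Σ(cᵢ·n₁ᵢ/nᵢ), with n₁ᵢ = aᵢ+bᵢ (exposed), n₀ᵢ = cᵢ+dᵢ (unexposed), nᵢ = n₁ᵢ+n₀ᵢ.
Stratum 1 (Site A): n₁ = 226, n₀ = 64, n = 290; a·n₀/n = 168·64/290 = 37.0759; c·n₁/n = 23·226/290 = 17.9241
Stratum 2 (Site B): n₁ = 416, n₀ = 132, n = 548; a·n₀/n = 175·132/548 = 42.1533; c·n₁/n = 46·416/548 = 34.9197
Stratum 3 (Site C): n₁ = 328, n₀ = 133, n = 461; a·n₀/n = 272·133/461 = 78.4729; c·n₁/n = 72·328/461 = 51.2278
RR_MH = (37.0759 + 42.1533 + 78.4729) / (17.9241 + 34.9197 + 51.2278) = 157.7020 / 104.0716 = 1.51532

1.52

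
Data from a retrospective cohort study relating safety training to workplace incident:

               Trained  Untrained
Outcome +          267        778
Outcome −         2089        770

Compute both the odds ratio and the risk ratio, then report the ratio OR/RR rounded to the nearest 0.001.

0.561

Reading the table with exposure as columns: a = 267 (Trained, case), b = 2089 (Trained, non-case), c = 778 (Untrained, case), d = 770.
OR = (267·770)/(2089·778) = 205590/1625242 = 0.12650
Risk in exposed = 267/2356 = 0.11333; risk in unexposed = 778/1548 = 0.50258; RR = 0.22549
OR/RR = 0.12650 / 0.22549 = 0.56099
The outcome is not rare, so the OR lies further from 1 than the RR.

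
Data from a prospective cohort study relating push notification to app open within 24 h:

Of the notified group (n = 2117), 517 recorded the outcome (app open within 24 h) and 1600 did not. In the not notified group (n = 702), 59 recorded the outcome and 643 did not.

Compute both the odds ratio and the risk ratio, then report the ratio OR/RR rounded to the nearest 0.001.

1.212

From the description: a = 517, b = 1600, c = 59, d = 643.
OR = (517·643)/(1600·59) = 332431/94400 = 3.52151
Risk in exposed = 517/2117 = 0.24421; risk in unexposed = 59/702 = 0.08405; RR = 2.90573
OR/RR = 3.52151 / 2.90573 = 1.21192
The outcome is not rare, so the OR lies further from 1 than the RR.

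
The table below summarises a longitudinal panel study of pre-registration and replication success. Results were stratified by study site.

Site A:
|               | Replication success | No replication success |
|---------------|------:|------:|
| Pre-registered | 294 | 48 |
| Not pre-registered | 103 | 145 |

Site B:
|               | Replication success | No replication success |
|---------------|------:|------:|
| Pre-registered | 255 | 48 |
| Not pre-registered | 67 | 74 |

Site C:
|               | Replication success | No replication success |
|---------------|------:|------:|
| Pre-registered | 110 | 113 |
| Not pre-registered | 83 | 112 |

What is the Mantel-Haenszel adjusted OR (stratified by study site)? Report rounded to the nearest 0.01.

OR_MH = Σ(aᵢdᵢ/nᵢ) / Σ(bᵢcᵢ/nᵢ), where nᵢ is the stratum total.
Stratum 1 (Site A): n = 590; a·d/n = 294·145/590 = 72.2542; b·c/n = 48·103/590 = 8.3797
Stratum 2 (Site B): n = 444; a·d/n = 255·74/444 = 42.5000; b·c/n = 48·67/444 = 7.2432
Stratum 3 (Site C): n = 418; a·d/n = 110·112/418 = 29.4737; b·c/n = 113·83/418 = 22.4378
OR_MH = (72.2542 + 42.5000 + 29.4737) / (8.3797 + 7.2432 + 22.4378) = 144.2279 / 38.0607 = 3.78942

3.79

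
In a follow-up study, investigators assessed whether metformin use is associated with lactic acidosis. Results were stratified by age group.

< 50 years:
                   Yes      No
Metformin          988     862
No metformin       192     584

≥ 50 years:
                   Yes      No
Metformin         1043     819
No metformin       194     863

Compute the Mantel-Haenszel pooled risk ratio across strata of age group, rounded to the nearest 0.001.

2.585

RR_MH = Σ(aᵢ·n₀ᵢ/nᵢ) / Σ(cᵢ·n₁ᵢ/nᵢ), with n₁ᵢ = aᵢ+bᵢ (exposed), n₀ᵢ = cᵢ+dᵢ (unexposed), nᵢ = n₁ᵢ+n₀ᵢ.
Stratum 1 (< 50 years): n₁ = 1850, n₀ = 776, n = 2626; a·n₀/n = 988·776/2626 = 291.9604; c·n₁/n = 192·1850/2626 = 135.2628
Stratum 2 (≥ 50 years): n₁ = 1862, n₀ = 1057, n = 2919; a·n₀/n = 1043·1057/2919 = 377.6811; c·n₁/n = 194·1862/2919 = 123.7506
RR_MH = (291.9604 + 377.6811) / (135.2628 + 123.7506) = 669.6415 / 259.0134 = 2.58535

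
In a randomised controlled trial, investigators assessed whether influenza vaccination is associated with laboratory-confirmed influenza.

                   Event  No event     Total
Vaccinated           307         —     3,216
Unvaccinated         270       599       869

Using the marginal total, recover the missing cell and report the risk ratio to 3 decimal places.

0.307

The missing cell is in the exposed row: 3216 − 307 = 2909.
So a = 307, b = 2909, c = 270, d = 599.
RR = [a/(a+b)] / [c/(c+d)] = (307/3216) / (270/869) = 0.09546/0.31070 = 0.30724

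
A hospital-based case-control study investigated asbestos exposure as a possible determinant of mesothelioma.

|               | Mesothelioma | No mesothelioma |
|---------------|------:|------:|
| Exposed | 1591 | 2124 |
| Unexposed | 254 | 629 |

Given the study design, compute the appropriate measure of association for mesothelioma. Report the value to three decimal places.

1.855

Cells: a = 1591, b = 2124, c = 254, d = 629.
This is a hospital-based case-control study: participants were sampled on outcome status, so risks in the source population cannot be estimated directly — relative risk is not valid here. The odds ratio is the appropriate measure.
OR = (a·d)/(b·c) = (1591 × 629) / (2124 × 254) = 1000739 / 539496 = 1.85495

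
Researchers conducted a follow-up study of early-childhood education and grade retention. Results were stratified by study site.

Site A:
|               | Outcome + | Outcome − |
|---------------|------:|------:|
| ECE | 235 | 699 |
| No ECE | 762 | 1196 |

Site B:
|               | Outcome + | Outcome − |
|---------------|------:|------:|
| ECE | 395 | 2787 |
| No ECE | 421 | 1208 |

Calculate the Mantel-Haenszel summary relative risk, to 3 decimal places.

0.558

RR_MH = Σ(aᵢ·n₀ᵢ/nᵢ) / Σ(cᵢ·n₁ᵢ/nᵢ), with n₁ᵢ = aᵢ+bᵢ (exposed), n₀ᵢ = cᵢ+dᵢ (unexposed), nᵢ = n₁ᵢ+n₀ᵢ.
Stratum 1 (Site A): n₁ = 934, n₀ = 1958, n = 2892; a·n₀/n = 235·1958/2892 = 159.1044; c·n₁/n = 762·934/2892 = 246.0954
Stratum 2 (Site B): n₁ = 3182, n₀ = 1629, n = 4811; a·n₀/n = 395·1629/4811 = 133.7466; c·n₁/n = 421·3182/4811 = 278.4498
RR_MH = (159.1044 + 133.7466) / (246.0954 + 278.4498) = 292.8510 / 524.5452 = 0.55830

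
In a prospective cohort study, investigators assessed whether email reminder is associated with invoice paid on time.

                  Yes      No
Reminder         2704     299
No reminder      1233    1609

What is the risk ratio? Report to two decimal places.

2.08

Cells: a = 2704, b = 299, c = 1233, d = 1609.
Risk in exposed = 2704/3003 = 0.90043; risk in unexposed = 1233/2842 = 0.43385.
RR = 0.90043 / 0.43385 = 2.07545
The risk among the exposed is 2.08 times that among the unexposed.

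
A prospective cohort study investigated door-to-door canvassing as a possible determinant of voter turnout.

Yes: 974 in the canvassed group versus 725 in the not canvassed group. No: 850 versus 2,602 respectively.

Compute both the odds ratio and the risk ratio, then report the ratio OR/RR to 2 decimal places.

From the description: a = 974, b = 850, c = 725, d = 2602.
OR = (974·2602)/(850·725) = 2534348/616250 = 4.11253
Risk in exposed = 974/1824 = 0.53399; risk in unexposed = 725/3327 = 0.21791; RR = 2.45047
OR/RR = 4.11253 / 2.45047 = 1.67826
The outcome is not rare, so the OR lies further from 1 than the RR.

1.68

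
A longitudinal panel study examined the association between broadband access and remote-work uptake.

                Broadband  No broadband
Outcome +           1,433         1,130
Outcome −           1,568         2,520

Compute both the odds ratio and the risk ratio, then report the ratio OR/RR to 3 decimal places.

Reading the table with exposure as columns: a = 1433 (Broadband, case), b = 1568 (Broadband, non-case), c = 1130 (No broadband, case), d = 2520.
OR = (1433·2520)/(1568·1130) = 3611160/1771840 = 2.03808
Risk in exposed = 1433/3001 = 0.47751; risk in unexposed = 1130/3650 = 0.30959; RR = 1.54239
OR/RR = 2.03808 / 1.54239 = 1.32138
The outcome is not rare, so the OR lies further from 1 than the RR.

1.321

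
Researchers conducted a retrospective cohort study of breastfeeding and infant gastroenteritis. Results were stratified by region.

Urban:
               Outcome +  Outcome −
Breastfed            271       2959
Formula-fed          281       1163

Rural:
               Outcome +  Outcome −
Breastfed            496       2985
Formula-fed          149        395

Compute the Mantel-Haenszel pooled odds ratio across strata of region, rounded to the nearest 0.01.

OR_MH = Σ(aᵢdᵢ/nᵢ) / Σ(bᵢcᵢ/nᵢ), where nᵢ is the stratum total.
Stratum 1 (Urban): n = 4674; a·d/n = 271·1163/4674 = 67.4311; b·c/n = 2959·281/4674 = 177.8945
Stratum 2 (Rural): n = 4025; a·d/n = 496·395/4025 = 48.6758; b·c/n = 2985·149/4025 = 110.5006
OR_MH = (67.4311 + 48.6758) / (177.8945 + 110.5006) = 116.1069 / 288.3951 = 0.40260

0.40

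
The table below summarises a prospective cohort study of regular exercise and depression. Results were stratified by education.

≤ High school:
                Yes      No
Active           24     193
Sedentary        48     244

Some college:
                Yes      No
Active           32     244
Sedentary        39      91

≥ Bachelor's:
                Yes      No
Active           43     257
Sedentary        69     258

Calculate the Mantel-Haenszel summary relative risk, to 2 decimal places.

0.58

RR_MH = Σ(aᵢ·n₀ᵢ/nᵢ) / Σ(cᵢ·n₁ᵢ/nᵢ), with n₁ᵢ = aᵢ+bᵢ (exposed), n₀ᵢ = cᵢ+dᵢ (unexposed), nᵢ = n₁ᵢ+n₀ᵢ.
Stratum 1 (≤ High school): n₁ = 217, n₀ = 292, n = 509; a·n₀/n = 24·292/509 = 13.7682; c·n₁/n = 48·217/509 = 20.4637
Stratum 2 (Some college): n₁ = 276, n₀ = 130, n = 406; a·n₀/n = 32·130/406 = 10.2463; c·n₁/n = 39·276/406 = 26.5123
Stratum 3 (≥ Bachelor's): n₁ = 300, n₀ = 327, n = 627; a·n₀/n = 43·327/627 = 22.4258; c·n₁/n = 69·300/627 = 33.0144
RR_MH = (13.7682 + 10.2463 + 22.4258) / (20.4637 + 26.5123 + 33.0144) = 46.4403 / 79.9903 = 0.58057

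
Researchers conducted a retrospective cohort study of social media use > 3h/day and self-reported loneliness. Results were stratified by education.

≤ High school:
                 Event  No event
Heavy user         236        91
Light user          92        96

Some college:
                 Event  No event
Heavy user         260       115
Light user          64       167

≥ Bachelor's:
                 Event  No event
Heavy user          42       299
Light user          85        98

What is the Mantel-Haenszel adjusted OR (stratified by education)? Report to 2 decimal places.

1.61

OR_MH = Σ(aᵢdᵢ/nᵢ) / Σ(bᵢcᵢ/nᵢ), where nᵢ is the stratum total.
Stratum 1 (≤ High school): n = 515; a·d/n = 236·96/515 = 43.9922; b·c/n = 91·92/515 = 16.2563
Stratum 2 (Some college): n = 606; a·d/n = 260·167/606 = 71.6502; b·c/n = 115·64/606 = 12.1452
Stratum 3 (≥ Bachelor's): n = 524; a·d/n = 42·98/524 = 7.8550; b·c/n = 299·85/524 = 48.5019
OR_MH = (43.9922 + 71.6502 + 7.8550) / (16.2563 + 12.1452 + 48.5019) = 123.4974 / 76.9034 = 1.60588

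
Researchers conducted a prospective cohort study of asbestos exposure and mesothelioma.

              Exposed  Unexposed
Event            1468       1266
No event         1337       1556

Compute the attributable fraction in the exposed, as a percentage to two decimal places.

Reading the table with exposure as columns: a = 1468 (Exposed, case), b = 1337 (Exposed, non-case), c = 1266 (Unexposed, case), d = 1556.
Risk in exposed = 1468/2805 = 0.52335; risk in unexposed = 1266/2822 = 0.44862.
RR = 0.52335/0.44862 = 1.16659
AR% = (RR − 1)/RR × 100 = (1.16659 − 1)/1.16659 × 100 = 14.2797%

14.28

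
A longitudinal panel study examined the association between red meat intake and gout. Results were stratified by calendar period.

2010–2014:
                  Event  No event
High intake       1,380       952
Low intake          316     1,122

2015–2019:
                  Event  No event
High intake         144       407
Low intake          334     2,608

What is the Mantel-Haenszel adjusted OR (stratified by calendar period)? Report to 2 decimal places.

OR_MH = Σ(aᵢdᵢ/nᵢ) / Σ(bᵢcᵢ/nᵢ), where nᵢ is the stratum total.
Stratum 1 (2010–2014): n = 3770; a·d/n = 1380·1122/3770 = 410.7056; b·c/n = 952·316/3770 = 79.7963
Stratum 2 (2015–2019): n = 3493; a·d/n = 144·2608/3493 = 107.5156; b·c/n = 407·334/3493 = 38.9173
OR_MH = (410.7056 + 107.5156) / (79.7963 + 38.9173) = 518.2212 / 118.7135 = 4.36531

4.37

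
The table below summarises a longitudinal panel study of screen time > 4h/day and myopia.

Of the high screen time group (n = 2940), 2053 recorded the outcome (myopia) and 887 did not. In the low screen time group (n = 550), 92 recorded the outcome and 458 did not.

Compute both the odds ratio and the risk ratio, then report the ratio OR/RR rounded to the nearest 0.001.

2.760

From the description: a = 2053, b = 887, c = 92, d = 458.
OR = (2053·458)/(887·92) = 940274/81604 = 11.52240
Risk in exposed = 2053/2940 = 0.69830; risk in unexposed = 92/550 = 0.16727; RR = 4.17462
OR/RR = 11.52240 / 4.17462 = 2.76011
The outcome is not rare, so the OR lies further from 1 than the RR.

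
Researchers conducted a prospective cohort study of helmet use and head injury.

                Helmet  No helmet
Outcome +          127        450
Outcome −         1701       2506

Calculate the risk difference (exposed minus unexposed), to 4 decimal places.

-0.0828

Reading the table with exposure as columns: a = 127 (Helmet, case), b = 1701 (Helmet, non-case), c = 450 (No helmet, case), d = 2506.
Risk in exposed = 127/1828 = 0.069475; risk in unexposed = 450/2956 = 0.152233.
Risk difference = 0.069475 − 0.152233 = -0.082758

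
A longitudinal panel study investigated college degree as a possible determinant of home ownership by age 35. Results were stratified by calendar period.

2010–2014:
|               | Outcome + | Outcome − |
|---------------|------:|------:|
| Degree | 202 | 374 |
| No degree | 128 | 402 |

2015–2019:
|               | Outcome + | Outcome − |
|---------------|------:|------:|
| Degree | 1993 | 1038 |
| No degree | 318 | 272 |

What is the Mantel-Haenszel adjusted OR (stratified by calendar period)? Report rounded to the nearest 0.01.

OR_MH = Σ(aᵢdᵢ/nᵢ) / Σ(bᵢcᵢ/nᵢ), where nᵢ is the stratum total.
Stratum 1 (2010–2014): n = 1106; a·d/n = 202·402/1106 = 73.4213; b·c/n = 374·128/1106 = 43.2839
Stratum 2 (2015–2019): n = 3621; a·d/n = 1993·272/3621 = 149.7089; b·c/n = 1038·318/3621 = 91.1582
OR_MH = (73.4213 + 149.7089) / (43.2839 + 91.1582) = 223.1303 / 134.4421 = 1.65967

1.66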